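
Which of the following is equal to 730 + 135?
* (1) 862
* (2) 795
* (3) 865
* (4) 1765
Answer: 3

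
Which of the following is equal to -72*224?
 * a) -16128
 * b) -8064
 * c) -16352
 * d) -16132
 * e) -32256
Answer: a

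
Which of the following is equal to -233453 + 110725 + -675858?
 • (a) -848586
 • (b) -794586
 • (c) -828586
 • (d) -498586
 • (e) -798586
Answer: e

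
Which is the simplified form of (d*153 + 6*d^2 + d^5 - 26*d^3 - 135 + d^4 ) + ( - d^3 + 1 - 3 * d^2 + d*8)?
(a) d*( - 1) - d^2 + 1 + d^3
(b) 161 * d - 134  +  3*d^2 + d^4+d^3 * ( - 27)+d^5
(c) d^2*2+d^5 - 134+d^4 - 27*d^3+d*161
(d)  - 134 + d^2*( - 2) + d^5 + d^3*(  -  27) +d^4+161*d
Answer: b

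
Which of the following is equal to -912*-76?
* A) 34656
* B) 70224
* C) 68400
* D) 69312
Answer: D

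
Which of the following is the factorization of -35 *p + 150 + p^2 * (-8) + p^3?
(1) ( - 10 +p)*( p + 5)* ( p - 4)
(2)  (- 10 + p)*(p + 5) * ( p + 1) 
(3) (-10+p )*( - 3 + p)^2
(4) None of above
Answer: 4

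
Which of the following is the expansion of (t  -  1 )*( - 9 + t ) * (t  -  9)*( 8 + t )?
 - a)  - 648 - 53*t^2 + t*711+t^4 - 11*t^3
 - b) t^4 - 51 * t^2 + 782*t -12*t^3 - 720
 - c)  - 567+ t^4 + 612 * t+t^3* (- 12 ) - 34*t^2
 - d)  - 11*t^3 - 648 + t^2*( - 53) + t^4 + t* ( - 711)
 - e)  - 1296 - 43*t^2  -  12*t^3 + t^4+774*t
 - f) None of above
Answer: a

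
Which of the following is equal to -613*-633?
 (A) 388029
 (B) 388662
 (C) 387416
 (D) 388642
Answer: A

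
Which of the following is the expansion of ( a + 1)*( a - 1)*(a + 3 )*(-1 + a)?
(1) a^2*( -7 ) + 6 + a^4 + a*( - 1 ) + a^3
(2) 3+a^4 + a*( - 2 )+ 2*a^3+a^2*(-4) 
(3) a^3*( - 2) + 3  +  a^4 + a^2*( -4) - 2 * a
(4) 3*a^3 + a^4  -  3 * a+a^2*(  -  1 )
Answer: 2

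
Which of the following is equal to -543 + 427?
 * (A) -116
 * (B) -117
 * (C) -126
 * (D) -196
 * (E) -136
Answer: A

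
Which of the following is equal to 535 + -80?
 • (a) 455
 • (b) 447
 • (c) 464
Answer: a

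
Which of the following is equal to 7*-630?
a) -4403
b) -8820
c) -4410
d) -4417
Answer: c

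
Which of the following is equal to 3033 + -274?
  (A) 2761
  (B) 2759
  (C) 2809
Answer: B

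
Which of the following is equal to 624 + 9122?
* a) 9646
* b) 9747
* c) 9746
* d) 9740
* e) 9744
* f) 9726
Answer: c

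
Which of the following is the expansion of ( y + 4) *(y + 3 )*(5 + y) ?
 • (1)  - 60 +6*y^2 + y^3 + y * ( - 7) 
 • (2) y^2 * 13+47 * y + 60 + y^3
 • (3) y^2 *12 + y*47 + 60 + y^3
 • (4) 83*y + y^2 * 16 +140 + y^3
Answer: 3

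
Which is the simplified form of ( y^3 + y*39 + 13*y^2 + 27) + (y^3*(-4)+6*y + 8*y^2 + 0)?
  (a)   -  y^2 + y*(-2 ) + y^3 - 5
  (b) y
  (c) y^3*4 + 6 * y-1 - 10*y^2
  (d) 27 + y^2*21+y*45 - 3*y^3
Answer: d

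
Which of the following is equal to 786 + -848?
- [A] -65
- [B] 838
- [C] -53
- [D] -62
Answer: D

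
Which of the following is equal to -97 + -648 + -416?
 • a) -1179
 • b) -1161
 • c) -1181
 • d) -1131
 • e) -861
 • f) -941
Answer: b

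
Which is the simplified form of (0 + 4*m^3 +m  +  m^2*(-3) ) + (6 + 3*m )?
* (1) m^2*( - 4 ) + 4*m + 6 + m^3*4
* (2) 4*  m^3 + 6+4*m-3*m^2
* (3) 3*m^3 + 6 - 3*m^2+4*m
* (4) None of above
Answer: 2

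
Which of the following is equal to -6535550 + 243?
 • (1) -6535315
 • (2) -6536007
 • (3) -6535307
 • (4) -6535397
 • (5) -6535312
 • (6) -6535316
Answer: 3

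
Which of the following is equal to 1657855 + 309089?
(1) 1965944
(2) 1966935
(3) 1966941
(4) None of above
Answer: 4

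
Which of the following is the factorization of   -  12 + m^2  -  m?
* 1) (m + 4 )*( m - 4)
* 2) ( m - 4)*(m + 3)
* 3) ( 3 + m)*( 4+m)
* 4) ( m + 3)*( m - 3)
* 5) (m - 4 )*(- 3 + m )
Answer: 2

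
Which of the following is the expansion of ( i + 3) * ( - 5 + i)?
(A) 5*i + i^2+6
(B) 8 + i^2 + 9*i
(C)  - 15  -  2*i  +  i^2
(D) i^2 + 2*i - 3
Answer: C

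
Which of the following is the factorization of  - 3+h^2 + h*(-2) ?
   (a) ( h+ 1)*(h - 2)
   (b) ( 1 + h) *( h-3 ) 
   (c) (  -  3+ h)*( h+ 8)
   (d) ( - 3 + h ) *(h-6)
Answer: b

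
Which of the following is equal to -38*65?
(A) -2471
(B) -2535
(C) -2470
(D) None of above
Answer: C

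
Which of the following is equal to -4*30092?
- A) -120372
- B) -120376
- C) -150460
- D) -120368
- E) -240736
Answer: D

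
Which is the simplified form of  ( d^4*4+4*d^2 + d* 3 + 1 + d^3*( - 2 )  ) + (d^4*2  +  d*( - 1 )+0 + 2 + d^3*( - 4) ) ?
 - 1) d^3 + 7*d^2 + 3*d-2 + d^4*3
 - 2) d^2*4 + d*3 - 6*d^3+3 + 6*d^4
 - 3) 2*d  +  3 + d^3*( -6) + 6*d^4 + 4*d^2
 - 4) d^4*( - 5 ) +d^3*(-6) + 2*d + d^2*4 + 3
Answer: 3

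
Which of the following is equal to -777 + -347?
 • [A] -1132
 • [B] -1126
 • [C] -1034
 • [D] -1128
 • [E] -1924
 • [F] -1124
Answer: F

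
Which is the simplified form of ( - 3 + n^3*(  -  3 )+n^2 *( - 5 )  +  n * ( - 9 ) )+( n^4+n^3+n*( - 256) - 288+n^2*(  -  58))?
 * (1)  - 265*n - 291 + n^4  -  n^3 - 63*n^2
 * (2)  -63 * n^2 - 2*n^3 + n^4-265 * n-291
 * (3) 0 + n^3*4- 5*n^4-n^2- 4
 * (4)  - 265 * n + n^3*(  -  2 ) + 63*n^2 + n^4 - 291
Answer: 2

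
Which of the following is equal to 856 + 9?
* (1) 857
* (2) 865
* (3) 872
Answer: 2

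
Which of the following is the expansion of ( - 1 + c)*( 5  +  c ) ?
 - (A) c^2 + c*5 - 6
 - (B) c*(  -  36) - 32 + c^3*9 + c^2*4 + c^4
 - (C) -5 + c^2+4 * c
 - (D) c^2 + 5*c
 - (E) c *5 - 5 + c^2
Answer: C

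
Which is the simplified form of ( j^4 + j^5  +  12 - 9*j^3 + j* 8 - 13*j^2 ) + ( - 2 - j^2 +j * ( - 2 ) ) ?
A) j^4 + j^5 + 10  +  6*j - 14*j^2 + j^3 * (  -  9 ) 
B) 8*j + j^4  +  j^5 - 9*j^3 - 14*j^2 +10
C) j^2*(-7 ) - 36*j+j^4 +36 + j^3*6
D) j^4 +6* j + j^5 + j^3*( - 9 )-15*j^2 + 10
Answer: A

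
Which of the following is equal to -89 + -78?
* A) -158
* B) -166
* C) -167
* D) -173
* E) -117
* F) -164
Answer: C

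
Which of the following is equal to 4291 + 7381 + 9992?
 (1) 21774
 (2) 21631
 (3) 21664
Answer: 3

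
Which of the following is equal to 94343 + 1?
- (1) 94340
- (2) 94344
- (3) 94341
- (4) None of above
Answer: 2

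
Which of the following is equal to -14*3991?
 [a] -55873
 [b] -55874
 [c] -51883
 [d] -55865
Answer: b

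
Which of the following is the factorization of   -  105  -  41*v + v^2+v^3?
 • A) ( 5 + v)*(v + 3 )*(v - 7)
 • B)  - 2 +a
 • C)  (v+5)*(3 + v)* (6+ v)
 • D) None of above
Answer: A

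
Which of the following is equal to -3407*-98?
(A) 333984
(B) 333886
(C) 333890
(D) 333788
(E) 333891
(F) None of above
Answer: B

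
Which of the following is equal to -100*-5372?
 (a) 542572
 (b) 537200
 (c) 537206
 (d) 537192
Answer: b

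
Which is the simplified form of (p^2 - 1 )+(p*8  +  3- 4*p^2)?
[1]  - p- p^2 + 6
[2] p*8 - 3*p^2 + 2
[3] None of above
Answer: 2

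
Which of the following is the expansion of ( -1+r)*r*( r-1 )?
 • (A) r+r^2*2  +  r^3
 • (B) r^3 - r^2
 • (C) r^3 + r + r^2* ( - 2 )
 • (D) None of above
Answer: C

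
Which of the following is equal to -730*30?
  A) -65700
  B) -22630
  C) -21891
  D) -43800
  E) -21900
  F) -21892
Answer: E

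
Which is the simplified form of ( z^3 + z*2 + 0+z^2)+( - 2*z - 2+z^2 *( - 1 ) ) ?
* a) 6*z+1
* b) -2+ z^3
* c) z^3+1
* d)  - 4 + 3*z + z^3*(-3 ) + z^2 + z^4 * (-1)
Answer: b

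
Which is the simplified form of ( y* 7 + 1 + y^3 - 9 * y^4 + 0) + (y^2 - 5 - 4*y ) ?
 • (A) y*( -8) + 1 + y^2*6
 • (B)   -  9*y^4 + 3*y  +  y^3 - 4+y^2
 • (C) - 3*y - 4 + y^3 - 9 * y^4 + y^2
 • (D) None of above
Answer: B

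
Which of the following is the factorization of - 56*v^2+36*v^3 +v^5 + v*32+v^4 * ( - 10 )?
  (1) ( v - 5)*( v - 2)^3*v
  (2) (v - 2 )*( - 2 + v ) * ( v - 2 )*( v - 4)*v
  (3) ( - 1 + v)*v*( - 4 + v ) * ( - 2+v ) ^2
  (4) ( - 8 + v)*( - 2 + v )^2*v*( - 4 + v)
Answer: 2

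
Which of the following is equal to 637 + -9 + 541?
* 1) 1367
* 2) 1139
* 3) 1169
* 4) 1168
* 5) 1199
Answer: 3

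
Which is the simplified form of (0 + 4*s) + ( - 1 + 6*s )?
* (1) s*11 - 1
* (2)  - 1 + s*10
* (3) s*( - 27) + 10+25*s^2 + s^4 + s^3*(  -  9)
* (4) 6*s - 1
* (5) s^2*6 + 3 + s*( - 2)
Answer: 2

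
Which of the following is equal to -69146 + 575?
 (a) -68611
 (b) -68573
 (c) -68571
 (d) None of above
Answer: c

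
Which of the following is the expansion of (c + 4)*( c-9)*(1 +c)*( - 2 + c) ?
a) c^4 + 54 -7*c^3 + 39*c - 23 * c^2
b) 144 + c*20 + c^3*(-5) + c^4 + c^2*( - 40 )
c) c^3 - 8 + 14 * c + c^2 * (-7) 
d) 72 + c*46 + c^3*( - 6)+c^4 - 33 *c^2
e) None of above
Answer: d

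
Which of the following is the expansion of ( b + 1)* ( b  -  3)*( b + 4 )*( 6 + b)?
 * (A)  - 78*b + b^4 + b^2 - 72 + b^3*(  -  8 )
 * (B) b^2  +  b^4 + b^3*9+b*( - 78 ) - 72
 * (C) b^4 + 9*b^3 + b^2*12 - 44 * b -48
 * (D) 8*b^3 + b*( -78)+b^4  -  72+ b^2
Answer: D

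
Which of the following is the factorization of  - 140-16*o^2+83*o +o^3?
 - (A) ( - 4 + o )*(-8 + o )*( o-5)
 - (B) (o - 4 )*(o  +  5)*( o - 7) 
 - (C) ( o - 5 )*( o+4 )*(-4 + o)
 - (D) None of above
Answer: D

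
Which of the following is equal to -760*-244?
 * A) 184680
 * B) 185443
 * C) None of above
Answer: C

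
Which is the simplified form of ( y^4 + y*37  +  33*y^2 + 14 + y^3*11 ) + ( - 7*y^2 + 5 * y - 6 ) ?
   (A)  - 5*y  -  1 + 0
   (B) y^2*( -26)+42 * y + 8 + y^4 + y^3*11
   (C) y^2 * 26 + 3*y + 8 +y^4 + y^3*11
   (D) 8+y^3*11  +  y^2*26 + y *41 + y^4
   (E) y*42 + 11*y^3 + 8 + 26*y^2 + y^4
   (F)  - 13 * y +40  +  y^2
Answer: E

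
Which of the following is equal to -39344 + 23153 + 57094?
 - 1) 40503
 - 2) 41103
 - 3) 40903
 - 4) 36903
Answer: 3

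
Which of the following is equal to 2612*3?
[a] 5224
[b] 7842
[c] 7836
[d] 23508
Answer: c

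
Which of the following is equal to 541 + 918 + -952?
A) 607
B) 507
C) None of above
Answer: B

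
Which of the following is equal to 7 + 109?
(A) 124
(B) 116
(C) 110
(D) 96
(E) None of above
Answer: B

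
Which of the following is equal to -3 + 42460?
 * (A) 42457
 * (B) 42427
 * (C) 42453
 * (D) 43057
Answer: A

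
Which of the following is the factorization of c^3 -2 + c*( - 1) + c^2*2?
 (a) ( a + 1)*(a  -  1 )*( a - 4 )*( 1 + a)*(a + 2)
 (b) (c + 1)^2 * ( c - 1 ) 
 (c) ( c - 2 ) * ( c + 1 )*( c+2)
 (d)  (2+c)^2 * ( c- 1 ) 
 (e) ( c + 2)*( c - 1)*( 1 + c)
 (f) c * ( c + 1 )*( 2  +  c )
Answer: e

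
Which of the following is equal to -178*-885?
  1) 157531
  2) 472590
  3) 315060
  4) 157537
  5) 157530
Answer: 5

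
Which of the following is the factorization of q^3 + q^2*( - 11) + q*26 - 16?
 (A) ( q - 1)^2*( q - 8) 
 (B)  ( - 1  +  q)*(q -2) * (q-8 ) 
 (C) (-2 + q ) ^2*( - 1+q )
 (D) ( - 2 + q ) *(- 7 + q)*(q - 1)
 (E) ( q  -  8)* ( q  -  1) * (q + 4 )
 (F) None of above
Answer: B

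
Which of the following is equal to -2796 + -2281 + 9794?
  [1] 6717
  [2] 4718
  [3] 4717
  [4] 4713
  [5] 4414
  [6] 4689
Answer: 3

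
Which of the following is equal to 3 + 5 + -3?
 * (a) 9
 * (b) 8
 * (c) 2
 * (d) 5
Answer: d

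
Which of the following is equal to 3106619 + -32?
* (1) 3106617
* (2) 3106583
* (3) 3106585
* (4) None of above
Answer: 4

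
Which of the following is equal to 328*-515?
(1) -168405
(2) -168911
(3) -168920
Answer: 3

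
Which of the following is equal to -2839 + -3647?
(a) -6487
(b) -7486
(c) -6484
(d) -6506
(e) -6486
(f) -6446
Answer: e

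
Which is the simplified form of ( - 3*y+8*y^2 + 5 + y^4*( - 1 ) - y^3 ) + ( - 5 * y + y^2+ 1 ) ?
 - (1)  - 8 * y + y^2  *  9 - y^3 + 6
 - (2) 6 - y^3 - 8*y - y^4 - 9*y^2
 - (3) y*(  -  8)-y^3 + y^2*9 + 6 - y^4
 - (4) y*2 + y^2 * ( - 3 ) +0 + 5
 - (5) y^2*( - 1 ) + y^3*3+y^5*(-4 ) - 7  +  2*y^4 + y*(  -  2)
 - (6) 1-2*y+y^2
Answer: 3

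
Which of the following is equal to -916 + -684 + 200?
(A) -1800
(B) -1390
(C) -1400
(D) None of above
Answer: C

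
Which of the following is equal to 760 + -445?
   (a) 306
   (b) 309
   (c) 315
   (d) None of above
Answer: c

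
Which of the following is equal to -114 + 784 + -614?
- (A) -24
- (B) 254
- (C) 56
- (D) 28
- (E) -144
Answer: C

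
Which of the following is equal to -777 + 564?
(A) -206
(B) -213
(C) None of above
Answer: B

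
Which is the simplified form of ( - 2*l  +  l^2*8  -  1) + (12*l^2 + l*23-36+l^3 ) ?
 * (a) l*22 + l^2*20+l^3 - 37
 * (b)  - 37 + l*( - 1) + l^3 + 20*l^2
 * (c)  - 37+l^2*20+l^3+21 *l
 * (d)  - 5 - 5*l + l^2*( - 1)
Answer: c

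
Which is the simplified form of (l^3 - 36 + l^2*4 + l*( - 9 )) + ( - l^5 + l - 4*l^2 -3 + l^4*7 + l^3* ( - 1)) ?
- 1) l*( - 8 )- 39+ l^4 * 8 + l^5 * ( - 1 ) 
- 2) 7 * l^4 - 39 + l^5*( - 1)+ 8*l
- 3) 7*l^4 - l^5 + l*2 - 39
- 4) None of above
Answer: 4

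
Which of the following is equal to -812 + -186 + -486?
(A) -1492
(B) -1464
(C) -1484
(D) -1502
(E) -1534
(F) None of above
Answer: C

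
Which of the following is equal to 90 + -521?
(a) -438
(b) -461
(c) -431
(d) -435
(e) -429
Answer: c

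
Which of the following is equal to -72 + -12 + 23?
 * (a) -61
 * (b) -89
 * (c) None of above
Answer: a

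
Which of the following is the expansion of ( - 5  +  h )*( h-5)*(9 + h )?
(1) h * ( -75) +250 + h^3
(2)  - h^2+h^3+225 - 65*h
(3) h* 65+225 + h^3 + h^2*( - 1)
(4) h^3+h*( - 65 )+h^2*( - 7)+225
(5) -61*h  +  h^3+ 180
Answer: 2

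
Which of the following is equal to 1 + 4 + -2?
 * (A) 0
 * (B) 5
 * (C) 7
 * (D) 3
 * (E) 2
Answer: D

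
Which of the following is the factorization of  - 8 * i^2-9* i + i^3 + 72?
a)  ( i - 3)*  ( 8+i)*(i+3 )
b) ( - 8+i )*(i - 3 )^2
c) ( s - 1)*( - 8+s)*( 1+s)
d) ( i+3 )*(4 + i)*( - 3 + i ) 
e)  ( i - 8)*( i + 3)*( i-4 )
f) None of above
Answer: f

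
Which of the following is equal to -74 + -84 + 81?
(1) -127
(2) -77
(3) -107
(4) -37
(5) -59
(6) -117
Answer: 2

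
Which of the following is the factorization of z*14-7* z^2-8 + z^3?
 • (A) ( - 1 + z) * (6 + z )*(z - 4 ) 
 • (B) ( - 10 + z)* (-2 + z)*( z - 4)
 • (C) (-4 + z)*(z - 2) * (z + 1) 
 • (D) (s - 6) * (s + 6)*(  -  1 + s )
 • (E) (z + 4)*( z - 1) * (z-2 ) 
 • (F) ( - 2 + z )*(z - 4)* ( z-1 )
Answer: F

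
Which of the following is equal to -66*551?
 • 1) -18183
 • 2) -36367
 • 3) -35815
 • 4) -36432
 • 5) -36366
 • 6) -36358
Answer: 5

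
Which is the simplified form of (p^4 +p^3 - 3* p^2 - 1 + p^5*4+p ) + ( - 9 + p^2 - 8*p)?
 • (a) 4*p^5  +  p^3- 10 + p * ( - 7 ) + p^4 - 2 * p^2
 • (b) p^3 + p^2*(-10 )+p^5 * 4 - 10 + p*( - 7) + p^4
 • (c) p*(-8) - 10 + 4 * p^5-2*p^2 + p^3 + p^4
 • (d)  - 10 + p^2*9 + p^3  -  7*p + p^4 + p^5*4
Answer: a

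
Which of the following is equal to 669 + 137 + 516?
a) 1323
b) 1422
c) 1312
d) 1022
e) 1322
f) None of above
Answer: e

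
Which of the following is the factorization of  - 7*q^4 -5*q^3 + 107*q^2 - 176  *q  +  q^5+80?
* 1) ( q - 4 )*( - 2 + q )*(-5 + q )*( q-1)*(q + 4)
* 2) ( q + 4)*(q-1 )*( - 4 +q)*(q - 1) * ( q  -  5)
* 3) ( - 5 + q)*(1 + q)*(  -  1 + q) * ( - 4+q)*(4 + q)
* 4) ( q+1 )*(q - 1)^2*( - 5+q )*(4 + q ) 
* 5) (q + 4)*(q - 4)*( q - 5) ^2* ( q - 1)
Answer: 2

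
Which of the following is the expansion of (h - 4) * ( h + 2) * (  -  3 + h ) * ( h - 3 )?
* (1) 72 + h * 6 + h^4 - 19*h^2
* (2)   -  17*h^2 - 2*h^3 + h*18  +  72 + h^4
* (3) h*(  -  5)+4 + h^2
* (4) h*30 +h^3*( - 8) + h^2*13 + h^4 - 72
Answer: 4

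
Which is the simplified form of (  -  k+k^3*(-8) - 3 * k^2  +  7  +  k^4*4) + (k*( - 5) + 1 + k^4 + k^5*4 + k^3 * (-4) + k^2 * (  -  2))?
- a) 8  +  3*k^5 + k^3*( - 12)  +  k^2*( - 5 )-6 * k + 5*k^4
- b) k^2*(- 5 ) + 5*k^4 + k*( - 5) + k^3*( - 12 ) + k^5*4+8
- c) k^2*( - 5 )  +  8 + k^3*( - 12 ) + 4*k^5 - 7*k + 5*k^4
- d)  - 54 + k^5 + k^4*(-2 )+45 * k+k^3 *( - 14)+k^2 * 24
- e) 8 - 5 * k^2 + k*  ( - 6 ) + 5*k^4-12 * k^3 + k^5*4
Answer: e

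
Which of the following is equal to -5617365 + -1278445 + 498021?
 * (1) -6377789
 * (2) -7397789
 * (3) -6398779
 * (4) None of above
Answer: 4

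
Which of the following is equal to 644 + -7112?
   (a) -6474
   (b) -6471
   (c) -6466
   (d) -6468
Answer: d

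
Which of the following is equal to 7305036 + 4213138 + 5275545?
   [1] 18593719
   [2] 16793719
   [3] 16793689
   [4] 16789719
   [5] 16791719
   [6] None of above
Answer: 2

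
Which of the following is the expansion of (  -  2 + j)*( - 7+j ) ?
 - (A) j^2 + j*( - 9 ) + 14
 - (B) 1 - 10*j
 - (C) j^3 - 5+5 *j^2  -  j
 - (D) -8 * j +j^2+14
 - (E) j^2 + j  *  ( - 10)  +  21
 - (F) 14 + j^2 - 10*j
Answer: A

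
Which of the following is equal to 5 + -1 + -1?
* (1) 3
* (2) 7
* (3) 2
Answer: 1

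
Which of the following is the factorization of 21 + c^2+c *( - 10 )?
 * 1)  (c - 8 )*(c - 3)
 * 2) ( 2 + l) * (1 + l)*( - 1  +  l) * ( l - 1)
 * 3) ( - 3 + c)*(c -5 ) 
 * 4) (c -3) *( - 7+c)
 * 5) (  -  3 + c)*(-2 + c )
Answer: 4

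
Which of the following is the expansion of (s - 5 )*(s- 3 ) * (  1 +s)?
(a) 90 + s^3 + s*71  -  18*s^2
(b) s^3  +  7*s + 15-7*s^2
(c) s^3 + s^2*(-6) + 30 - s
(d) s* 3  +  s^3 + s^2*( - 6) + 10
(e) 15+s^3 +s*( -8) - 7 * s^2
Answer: b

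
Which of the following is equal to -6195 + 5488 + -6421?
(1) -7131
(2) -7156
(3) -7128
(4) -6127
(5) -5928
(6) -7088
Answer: 3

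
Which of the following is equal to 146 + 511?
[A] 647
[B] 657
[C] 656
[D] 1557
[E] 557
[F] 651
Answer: B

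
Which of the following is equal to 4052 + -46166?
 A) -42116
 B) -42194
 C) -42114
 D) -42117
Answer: C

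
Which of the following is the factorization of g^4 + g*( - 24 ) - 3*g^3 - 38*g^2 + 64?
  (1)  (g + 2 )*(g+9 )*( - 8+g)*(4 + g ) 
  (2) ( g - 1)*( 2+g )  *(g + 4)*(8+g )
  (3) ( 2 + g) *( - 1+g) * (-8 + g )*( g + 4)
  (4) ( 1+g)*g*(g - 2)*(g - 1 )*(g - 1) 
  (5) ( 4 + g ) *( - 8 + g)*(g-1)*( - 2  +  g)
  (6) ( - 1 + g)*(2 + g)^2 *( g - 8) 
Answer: 3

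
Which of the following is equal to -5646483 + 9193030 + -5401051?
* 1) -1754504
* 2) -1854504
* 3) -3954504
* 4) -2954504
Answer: 2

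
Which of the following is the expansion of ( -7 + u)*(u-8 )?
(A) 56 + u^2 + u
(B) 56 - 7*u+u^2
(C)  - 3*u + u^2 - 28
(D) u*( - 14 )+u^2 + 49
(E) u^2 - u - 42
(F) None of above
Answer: F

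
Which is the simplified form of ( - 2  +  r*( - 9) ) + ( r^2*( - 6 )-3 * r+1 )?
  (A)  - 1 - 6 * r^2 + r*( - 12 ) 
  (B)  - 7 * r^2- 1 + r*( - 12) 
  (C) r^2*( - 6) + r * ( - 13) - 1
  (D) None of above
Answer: A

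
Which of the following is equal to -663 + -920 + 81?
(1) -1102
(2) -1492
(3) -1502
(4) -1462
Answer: 3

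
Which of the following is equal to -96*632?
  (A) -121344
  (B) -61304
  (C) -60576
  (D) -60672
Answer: D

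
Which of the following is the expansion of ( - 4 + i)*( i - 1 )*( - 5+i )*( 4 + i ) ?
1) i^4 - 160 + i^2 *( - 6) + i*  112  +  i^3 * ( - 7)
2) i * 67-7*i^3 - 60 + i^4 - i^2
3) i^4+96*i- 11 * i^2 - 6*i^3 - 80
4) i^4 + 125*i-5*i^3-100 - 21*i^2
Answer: 3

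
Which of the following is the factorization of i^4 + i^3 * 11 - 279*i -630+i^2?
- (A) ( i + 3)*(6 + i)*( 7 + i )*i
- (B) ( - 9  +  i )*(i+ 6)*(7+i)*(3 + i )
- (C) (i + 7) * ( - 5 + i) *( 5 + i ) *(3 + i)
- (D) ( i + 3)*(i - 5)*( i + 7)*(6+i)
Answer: D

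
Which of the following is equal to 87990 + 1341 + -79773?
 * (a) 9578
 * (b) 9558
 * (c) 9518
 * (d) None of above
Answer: b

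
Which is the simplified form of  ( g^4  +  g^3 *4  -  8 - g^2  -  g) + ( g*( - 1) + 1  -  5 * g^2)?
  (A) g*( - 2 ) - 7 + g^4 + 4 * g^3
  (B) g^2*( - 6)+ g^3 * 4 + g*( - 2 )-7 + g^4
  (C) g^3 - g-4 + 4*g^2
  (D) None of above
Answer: B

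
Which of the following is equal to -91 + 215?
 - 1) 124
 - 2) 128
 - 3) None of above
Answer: 1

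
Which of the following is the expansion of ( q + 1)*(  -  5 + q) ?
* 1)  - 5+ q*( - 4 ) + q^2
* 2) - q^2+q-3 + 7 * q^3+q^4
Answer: 1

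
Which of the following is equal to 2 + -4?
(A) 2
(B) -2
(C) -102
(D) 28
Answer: B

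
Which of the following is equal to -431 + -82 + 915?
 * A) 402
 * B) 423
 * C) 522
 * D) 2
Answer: A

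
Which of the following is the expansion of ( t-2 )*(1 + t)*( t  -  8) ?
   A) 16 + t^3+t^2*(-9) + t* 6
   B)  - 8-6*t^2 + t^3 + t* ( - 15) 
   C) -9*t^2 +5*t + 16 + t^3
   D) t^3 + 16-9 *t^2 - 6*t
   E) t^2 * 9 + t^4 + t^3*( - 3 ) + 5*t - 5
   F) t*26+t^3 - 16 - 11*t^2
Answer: A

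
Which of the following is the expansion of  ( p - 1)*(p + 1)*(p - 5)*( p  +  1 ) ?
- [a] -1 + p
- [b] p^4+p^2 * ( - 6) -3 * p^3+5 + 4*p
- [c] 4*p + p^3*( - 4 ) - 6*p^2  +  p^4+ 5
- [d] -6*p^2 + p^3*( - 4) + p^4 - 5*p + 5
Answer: c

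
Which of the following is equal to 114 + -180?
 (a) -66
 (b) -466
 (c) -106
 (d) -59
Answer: a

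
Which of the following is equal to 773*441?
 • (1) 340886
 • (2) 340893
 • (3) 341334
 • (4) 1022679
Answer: 2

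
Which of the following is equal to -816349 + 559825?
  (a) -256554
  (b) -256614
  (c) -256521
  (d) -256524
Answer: d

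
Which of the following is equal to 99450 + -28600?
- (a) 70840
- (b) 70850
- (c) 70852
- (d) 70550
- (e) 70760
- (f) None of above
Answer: b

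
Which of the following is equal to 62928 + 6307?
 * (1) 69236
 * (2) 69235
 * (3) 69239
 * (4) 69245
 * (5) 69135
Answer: 2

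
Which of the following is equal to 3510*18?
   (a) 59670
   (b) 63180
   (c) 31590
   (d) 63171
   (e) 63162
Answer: b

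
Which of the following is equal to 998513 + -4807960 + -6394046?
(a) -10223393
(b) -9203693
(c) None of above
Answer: c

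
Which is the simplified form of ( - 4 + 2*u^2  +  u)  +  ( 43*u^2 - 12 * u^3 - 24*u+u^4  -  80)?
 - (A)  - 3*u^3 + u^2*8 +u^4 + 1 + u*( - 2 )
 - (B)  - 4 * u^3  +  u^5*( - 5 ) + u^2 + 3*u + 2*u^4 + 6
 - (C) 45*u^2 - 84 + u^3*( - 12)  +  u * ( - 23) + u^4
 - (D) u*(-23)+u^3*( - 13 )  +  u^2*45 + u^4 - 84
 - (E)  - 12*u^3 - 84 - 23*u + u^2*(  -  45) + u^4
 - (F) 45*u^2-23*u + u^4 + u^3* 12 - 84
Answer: C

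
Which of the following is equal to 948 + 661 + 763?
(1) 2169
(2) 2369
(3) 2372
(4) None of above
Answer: 3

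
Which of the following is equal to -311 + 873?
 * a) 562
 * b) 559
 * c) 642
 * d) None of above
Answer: a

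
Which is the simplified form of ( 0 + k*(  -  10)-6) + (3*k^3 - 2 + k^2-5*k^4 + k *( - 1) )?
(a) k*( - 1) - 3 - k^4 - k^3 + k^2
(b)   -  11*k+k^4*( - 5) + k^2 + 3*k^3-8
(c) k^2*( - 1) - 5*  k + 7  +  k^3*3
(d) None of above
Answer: b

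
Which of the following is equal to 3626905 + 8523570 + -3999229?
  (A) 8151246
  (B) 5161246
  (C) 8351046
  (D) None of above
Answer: A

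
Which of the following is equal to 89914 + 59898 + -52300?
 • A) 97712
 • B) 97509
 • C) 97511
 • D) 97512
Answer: D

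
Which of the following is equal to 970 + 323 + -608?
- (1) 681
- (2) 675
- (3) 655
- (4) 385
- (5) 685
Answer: 5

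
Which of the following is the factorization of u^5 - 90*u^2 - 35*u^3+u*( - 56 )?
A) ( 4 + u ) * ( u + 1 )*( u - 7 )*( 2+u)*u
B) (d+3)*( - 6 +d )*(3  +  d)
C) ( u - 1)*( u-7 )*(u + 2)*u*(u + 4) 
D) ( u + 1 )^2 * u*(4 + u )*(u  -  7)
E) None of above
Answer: A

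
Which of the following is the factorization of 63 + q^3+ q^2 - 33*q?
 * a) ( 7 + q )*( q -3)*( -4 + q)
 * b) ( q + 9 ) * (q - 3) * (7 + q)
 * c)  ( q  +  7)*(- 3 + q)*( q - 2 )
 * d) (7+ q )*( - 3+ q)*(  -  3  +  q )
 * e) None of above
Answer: d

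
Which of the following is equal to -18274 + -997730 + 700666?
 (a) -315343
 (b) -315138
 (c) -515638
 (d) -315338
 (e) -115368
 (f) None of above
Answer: d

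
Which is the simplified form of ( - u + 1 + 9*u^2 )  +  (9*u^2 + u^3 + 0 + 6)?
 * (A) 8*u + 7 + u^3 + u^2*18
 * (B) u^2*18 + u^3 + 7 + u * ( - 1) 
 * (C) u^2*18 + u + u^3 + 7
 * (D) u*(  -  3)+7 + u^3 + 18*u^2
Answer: B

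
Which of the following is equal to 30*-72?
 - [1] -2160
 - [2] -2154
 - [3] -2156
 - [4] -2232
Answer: 1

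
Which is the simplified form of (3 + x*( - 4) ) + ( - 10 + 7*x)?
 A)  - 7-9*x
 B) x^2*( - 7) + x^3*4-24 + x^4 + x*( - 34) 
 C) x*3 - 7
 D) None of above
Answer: C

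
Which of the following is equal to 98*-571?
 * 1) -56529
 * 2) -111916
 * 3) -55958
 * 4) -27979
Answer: 3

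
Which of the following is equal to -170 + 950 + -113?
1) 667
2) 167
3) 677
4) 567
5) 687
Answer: 1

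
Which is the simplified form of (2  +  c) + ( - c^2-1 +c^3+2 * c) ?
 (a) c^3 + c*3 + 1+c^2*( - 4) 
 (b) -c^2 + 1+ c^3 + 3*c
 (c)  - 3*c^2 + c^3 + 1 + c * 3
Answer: b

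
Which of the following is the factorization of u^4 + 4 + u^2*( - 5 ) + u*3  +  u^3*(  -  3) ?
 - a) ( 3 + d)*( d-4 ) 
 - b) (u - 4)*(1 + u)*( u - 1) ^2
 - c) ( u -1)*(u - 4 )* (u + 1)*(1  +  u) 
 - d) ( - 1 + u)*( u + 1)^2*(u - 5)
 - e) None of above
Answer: c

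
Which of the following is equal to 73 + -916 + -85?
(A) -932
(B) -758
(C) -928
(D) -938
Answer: C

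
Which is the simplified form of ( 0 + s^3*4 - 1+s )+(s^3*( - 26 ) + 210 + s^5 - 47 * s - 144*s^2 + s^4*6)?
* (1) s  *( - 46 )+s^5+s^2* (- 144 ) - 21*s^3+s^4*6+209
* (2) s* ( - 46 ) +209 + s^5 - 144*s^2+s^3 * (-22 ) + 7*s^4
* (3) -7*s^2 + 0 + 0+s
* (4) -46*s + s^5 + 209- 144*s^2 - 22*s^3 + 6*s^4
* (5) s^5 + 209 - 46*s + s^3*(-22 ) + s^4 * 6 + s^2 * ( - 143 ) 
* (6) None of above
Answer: 4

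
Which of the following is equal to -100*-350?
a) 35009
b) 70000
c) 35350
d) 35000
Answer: d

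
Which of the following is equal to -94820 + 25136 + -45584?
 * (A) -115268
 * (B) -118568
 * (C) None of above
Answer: A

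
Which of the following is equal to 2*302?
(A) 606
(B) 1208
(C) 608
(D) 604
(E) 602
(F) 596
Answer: D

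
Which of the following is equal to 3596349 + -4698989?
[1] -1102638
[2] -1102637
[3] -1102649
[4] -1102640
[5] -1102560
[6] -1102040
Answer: 4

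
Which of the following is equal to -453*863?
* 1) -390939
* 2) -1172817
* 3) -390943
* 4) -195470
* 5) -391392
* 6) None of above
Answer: 1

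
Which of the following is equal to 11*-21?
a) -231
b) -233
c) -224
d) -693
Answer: a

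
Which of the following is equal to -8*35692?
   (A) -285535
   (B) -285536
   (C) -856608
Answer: B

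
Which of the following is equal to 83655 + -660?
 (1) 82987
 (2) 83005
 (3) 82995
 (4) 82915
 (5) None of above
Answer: 3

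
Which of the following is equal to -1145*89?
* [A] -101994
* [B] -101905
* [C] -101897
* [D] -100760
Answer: B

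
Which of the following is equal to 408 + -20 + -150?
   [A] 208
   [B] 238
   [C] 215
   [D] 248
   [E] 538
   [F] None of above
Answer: B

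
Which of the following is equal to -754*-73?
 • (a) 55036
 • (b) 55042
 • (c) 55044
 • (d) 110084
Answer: b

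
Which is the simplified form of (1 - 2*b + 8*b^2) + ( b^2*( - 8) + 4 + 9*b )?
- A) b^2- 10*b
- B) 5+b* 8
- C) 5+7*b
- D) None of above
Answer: C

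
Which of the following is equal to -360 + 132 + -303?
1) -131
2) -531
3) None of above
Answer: 2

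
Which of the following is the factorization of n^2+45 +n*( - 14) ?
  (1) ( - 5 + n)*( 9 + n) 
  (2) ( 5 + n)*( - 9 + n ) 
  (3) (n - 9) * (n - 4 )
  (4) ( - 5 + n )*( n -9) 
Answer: 4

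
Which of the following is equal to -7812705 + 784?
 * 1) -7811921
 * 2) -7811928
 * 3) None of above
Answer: 1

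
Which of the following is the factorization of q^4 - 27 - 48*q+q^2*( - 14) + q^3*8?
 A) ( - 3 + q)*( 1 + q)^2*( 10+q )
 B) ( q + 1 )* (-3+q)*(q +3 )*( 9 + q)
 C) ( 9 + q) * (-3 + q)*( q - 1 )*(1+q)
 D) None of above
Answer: D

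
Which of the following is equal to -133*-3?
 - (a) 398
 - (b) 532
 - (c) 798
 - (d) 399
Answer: d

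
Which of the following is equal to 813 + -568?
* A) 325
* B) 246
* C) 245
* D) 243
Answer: C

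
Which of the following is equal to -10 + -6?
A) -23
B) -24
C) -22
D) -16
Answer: D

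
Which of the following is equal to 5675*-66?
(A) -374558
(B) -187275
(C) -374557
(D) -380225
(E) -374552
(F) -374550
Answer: F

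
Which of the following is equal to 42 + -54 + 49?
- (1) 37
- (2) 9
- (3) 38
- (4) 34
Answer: 1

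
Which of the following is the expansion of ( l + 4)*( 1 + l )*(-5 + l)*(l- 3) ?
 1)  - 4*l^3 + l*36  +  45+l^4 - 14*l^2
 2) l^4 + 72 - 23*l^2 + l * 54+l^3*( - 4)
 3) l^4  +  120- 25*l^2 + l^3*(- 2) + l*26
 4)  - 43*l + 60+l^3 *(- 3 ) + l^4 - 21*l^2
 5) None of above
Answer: 5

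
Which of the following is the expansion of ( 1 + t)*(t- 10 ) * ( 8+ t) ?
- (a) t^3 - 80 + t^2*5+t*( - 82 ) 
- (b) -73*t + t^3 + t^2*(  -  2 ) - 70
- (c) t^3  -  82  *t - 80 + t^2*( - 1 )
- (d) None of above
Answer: c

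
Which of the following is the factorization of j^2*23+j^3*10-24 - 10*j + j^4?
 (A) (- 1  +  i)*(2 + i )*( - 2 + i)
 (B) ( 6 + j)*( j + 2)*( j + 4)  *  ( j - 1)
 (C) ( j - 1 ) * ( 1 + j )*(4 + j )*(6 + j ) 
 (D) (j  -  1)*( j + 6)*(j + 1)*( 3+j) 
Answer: C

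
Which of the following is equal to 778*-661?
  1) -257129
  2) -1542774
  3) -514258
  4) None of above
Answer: 3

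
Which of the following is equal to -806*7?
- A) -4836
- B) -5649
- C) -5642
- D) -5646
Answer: C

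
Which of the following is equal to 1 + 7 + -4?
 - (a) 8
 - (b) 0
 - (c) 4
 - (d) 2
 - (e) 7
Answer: c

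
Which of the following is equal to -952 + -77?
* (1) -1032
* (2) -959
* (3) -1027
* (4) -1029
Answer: 4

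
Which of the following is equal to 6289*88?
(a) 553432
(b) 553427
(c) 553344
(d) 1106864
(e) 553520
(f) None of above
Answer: a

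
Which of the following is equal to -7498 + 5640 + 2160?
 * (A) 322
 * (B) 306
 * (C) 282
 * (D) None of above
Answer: D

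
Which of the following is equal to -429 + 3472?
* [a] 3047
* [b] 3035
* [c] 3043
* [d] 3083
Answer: c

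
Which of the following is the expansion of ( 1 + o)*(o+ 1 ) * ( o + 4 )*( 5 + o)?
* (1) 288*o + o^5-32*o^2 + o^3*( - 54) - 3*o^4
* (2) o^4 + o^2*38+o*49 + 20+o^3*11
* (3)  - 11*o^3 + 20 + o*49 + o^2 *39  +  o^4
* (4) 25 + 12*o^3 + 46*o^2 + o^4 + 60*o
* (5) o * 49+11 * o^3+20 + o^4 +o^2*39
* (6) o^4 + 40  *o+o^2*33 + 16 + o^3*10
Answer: 5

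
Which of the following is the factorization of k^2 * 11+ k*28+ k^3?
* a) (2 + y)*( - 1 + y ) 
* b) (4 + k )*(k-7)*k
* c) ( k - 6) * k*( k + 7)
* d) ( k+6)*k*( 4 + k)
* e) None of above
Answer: e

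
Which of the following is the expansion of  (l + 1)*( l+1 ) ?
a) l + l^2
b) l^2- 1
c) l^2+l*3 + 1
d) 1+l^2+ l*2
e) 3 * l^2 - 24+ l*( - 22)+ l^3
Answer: d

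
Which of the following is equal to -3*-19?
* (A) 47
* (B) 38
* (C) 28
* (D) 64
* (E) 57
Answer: E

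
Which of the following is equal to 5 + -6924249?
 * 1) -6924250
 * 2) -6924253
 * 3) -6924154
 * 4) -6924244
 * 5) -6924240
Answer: 4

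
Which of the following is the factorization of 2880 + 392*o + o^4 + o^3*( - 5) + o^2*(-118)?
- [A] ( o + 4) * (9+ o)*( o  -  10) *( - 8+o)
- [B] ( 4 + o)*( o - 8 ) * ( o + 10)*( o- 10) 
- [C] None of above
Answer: A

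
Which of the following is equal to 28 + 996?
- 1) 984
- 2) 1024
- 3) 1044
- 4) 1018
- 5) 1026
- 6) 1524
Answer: 2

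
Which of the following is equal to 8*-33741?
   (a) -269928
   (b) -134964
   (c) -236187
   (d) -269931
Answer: a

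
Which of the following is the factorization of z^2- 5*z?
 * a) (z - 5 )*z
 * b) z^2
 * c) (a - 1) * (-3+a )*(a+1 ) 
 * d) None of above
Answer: a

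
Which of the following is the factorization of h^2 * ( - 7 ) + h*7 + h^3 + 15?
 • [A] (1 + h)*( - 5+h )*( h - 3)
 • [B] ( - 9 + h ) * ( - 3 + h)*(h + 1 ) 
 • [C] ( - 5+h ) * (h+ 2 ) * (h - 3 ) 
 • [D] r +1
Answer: A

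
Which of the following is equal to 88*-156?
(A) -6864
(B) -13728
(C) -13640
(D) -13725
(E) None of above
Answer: B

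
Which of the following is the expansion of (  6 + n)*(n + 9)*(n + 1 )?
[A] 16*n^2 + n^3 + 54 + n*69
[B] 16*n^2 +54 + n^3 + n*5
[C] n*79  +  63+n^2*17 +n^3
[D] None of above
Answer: A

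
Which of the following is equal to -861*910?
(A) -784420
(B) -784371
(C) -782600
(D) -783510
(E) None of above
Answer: D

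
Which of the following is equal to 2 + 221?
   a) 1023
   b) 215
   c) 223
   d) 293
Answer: c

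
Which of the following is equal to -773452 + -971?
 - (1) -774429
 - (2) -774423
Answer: 2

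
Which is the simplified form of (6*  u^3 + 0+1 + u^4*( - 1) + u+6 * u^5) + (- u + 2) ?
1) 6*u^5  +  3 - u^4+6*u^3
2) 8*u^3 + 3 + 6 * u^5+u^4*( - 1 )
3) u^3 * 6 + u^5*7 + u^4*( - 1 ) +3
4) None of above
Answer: 1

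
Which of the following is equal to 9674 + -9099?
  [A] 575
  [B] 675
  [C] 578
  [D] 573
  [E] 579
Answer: A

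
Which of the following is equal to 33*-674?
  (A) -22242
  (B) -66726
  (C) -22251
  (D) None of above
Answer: A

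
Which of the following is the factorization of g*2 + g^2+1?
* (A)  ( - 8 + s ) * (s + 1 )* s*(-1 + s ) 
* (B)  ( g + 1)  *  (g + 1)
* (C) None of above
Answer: B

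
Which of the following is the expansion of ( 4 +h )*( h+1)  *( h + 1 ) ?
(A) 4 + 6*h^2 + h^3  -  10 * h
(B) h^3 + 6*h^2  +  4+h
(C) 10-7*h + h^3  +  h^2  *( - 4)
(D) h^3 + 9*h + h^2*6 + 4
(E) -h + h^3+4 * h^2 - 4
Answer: D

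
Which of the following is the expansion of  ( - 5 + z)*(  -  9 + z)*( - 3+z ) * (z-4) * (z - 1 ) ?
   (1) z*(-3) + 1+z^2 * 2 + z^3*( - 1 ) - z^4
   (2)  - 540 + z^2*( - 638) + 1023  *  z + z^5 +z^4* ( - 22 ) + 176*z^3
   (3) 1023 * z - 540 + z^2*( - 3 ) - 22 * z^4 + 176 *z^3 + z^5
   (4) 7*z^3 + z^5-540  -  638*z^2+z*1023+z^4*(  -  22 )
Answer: 2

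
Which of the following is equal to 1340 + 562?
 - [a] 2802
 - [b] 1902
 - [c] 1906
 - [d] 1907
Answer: b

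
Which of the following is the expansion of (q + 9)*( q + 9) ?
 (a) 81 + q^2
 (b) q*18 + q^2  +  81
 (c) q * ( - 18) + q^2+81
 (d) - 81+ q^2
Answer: b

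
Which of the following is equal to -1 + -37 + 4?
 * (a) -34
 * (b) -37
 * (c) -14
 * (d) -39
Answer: a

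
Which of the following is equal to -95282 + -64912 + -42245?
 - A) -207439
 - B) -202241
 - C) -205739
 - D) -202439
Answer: D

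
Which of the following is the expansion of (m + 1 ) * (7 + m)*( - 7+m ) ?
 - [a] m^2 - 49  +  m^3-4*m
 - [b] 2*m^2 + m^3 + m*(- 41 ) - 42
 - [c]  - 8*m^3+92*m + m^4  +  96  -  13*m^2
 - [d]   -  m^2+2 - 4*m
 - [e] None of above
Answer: e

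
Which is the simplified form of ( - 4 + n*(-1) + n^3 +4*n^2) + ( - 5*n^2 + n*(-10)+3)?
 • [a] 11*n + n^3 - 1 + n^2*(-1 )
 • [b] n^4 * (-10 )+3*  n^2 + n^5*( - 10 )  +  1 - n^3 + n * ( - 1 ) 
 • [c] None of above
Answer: c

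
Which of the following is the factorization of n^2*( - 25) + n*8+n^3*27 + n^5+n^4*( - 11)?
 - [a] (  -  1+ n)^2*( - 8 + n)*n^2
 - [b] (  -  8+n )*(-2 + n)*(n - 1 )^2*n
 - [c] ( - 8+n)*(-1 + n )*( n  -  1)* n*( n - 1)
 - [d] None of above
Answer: c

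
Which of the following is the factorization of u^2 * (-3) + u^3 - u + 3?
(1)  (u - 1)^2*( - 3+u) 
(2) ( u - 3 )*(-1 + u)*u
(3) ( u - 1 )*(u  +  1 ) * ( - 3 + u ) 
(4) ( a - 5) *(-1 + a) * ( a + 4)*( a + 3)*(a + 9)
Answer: 3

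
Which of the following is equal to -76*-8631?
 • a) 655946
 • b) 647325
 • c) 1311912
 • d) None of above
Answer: d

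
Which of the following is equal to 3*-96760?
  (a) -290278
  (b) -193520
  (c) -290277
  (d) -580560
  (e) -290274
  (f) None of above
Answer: f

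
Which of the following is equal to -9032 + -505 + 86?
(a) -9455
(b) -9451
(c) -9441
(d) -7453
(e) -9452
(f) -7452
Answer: b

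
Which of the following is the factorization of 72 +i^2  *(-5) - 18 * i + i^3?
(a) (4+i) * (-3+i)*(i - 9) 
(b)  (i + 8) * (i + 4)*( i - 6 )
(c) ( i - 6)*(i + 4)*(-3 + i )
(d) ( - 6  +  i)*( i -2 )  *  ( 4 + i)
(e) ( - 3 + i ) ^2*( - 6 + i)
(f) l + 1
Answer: c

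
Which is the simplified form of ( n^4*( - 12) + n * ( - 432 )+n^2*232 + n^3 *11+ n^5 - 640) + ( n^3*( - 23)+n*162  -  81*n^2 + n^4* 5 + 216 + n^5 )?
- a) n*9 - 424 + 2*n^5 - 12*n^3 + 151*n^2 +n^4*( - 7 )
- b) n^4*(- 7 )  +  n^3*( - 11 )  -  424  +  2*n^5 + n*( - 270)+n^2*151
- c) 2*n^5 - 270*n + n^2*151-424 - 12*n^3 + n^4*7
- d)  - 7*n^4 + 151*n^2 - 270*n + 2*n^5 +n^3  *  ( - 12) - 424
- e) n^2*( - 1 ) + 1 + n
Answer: d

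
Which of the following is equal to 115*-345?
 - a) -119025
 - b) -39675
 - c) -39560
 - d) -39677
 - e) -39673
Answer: b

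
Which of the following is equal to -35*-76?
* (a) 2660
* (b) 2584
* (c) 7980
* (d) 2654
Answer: a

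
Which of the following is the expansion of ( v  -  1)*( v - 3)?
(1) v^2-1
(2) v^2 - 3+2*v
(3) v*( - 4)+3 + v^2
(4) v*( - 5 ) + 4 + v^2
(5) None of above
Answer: 3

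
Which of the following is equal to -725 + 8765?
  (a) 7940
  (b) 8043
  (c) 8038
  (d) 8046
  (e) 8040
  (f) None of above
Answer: e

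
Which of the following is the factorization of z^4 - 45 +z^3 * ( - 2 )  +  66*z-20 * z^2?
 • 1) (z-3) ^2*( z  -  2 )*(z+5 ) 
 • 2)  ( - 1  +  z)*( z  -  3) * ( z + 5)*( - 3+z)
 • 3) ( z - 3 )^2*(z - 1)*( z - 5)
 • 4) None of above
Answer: 2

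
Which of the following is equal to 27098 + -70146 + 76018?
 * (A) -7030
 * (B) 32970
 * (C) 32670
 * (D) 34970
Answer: B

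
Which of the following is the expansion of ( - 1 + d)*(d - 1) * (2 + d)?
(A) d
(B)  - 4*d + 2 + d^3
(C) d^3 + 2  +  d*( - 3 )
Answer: C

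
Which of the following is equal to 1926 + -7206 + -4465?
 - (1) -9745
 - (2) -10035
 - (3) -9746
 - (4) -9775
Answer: 1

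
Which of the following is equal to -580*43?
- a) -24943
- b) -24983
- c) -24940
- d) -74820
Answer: c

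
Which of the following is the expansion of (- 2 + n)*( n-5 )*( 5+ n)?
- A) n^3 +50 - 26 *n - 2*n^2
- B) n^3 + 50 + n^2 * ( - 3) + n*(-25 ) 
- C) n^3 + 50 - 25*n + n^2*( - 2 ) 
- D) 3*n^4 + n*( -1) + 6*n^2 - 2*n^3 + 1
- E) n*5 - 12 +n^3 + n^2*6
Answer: C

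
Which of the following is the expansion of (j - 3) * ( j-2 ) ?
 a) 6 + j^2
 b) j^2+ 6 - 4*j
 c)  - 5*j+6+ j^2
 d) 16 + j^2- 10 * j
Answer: c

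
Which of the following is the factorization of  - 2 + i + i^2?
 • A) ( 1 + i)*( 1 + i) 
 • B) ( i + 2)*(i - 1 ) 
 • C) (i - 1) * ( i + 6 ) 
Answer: B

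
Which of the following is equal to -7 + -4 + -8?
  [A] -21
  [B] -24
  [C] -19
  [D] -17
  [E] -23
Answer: C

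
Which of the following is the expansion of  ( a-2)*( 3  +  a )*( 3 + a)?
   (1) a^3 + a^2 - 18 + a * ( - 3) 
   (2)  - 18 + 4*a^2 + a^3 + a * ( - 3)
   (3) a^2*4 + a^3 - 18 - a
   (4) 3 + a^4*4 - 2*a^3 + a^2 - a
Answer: 2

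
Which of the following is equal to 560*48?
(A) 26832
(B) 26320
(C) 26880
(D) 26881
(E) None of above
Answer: C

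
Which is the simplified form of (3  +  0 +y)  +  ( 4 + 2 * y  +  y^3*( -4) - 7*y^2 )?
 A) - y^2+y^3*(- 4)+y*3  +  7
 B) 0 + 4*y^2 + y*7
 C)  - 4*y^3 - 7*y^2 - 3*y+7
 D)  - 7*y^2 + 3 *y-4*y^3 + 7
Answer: D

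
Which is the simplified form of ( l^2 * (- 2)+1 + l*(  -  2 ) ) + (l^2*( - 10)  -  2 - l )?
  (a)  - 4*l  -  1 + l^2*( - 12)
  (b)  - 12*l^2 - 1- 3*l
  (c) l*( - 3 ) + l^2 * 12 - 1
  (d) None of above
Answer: b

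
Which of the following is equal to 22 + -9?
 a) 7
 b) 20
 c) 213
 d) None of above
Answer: d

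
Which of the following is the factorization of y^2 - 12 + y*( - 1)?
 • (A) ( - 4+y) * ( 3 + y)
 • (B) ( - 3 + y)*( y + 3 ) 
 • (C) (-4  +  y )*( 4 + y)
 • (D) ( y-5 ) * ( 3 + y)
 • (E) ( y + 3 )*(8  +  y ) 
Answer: A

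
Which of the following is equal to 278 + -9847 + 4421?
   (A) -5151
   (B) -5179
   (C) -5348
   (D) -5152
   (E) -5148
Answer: E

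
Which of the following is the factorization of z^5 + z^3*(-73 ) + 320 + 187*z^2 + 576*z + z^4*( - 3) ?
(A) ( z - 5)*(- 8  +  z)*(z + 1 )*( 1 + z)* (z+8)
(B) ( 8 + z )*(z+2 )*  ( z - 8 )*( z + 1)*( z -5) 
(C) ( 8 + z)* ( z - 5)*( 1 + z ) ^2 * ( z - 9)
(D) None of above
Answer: A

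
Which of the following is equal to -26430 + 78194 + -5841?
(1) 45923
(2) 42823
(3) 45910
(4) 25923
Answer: 1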